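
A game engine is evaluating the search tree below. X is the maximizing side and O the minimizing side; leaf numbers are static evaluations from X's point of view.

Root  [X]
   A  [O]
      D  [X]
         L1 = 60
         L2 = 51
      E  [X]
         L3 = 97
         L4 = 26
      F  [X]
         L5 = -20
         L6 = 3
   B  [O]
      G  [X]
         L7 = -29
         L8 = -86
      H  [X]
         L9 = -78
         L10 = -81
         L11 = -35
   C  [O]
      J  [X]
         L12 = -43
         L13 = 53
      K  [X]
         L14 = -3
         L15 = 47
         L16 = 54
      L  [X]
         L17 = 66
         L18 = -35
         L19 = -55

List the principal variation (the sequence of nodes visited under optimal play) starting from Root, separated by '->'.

D (X): max(60, 51) = 60
E (X): max(97, 26) = 97
F (X): max(-20, 3) = 3
A (O): min(60, 97, 3) = 3
G (X): max(-29, -86) = -29
H (X): max(-78, -81, -35) = -35
B (O): min(-29, -35) = -35
J (X): max(-43, 53) = 53
K (X): max(-3, 47, 54) = 54
L (X): max(66, -35, -55) = 66
C (O): min(53, 54, 66) = 53
Root (X): max(3, -35, 53) = 53
At Root, X picks C (highest: 53).
At C, O picks J (lowest: 53).
At J, X picks L13 (highest: 53).
Terminal value 53.

Root -> C -> J -> L13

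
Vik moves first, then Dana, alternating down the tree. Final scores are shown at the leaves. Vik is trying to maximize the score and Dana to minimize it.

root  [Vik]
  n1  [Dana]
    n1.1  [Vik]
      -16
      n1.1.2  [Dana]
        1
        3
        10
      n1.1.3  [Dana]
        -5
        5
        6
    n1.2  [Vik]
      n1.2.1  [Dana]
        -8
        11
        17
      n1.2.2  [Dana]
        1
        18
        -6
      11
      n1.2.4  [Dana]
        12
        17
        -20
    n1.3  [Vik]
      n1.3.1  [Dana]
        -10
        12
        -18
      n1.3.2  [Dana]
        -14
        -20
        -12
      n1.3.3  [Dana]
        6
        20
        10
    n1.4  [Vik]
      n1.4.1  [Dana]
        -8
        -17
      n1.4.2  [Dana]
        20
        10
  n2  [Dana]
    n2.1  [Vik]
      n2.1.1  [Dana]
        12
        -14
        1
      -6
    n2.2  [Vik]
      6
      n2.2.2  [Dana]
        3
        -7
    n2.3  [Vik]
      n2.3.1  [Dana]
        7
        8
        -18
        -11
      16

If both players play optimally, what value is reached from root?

n1.1.2 (Dana): min(1, 3, 10) = 1
n1.1.3 (Dana): min(-5, 5, 6) = -5
n1.1 (Vik): max(-16, 1, -5) = 1
n1.2.1 (Dana): min(-8, 11, 17) = -8
n1.2.2 (Dana): min(1, 18, -6) = -6
n1.2.4 (Dana): min(12, 17, -20) = -20
n1.2 (Vik): max(-8, -6, 11, -20) = 11
n1.3.1 (Dana): min(-10, 12, -18) = -18
n1.3.2 (Dana): min(-14, -20, -12) = -20
n1.3.3 (Dana): min(6, 20, 10) = 6
n1.3 (Vik): max(-18, -20, 6) = 6
n1.4.1 (Dana): min(-8, -17) = -17
n1.4.2 (Dana): min(20, 10) = 10
n1.4 (Vik): max(-17, 10) = 10
n1 (Dana): min(1, 11, 6, 10) = 1
n2.1.1 (Dana): min(12, -14, 1) = -14
n2.1 (Vik): max(-14, -6) = -6
n2.2.2 (Dana): min(3, -7) = -7
n2.2 (Vik): max(6, -7) = 6
n2.3.1 (Dana): min(7, 8, -18, -11) = -18
n2.3 (Vik): max(-18, 16) = 16
n2 (Dana): min(-6, 6, 16) = -6
root (Vik): max(1, -6) = 1

1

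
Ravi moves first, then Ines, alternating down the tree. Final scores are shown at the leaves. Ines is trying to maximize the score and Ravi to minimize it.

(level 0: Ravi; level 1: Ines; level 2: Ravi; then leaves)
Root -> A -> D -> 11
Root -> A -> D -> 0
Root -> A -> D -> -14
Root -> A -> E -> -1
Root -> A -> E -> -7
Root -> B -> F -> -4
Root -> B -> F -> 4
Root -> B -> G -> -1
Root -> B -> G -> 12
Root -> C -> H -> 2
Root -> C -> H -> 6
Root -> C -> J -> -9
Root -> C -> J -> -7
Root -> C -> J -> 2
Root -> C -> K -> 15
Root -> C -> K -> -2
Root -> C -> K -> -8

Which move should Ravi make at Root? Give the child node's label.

D (Ravi): min(11, 0, -14) = -14
E (Ravi): min(-1, -7) = -7
A (Ines): max(-14, -7) = -7
F (Ravi): min(-4, 4) = -4
G (Ravi): min(-1, 12) = -1
B (Ines): max(-4, -1) = -1
H (Ravi): min(2, 6) = 2
J (Ravi): min(-9, -7, 2) = -9
K (Ravi): min(15, -2, -8) = -8
C (Ines): max(2, -9, -8) = 2
Root (Ravi): min(-7, -1, 2) = -7
Ravi at Root wants the lowest of {A=-7, B=-1, C=2}, so chooses A.

A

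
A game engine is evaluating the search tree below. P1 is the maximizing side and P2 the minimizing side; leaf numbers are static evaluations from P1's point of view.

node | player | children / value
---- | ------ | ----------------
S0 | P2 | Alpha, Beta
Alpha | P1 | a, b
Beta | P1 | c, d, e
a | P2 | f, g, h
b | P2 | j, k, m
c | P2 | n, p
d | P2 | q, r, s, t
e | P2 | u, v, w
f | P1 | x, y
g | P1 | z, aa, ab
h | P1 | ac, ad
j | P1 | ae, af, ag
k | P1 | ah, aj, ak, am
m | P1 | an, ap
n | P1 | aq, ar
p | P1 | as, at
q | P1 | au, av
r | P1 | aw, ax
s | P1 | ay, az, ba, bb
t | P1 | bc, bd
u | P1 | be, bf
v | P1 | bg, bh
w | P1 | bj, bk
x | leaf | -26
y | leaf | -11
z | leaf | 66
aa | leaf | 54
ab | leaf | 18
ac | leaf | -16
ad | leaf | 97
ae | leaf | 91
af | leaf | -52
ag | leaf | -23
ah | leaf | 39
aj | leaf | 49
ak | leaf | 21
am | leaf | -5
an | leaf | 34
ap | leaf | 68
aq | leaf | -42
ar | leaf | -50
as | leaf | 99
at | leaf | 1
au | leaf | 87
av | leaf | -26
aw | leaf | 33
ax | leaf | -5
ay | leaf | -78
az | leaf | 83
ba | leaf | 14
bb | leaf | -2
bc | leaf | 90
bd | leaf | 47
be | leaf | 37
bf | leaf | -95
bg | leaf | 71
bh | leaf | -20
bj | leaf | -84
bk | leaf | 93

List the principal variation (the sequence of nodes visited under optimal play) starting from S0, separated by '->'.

S0 -> Beta -> e -> u -> be

f (P1): max(-26, -11) = -11
g (P1): max(66, 54, 18) = 66
h (P1): max(-16, 97) = 97
a (P2): min(-11, 66, 97) = -11
j (P1): max(91, -52, -23) = 91
k (P1): max(39, 49, 21, -5) = 49
m (P1): max(34, 68) = 68
b (P2): min(91, 49, 68) = 49
Alpha (P1): max(-11, 49) = 49
n (P1): max(-42, -50) = -42
p (P1): max(99, 1) = 99
c (P2): min(-42, 99) = -42
q (P1): max(87, -26) = 87
r (P1): max(33, -5) = 33
s (P1): max(-78, 83, 14, -2) = 83
t (P1): max(90, 47) = 90
d (P2): min(87, 33, 83, 90) = 33
u (P1): max(37, -95) = 37
v (P1): max(71, -20) = 71
w (P1): max(-84, 93) = 93
e (P2): min(37, 71, 93) = 37
Beta (P1): max(-42, 33, 37) = 37
S0 (P2): min(49, 37) = 37
At S0, P2 picks Beta (lowest: 37).
At Beta, P1 picks e (highest: 37).
At e, P2 picks u (lowest: 37).
At u, P1 picks be (highest: 37).
Terminal value 37.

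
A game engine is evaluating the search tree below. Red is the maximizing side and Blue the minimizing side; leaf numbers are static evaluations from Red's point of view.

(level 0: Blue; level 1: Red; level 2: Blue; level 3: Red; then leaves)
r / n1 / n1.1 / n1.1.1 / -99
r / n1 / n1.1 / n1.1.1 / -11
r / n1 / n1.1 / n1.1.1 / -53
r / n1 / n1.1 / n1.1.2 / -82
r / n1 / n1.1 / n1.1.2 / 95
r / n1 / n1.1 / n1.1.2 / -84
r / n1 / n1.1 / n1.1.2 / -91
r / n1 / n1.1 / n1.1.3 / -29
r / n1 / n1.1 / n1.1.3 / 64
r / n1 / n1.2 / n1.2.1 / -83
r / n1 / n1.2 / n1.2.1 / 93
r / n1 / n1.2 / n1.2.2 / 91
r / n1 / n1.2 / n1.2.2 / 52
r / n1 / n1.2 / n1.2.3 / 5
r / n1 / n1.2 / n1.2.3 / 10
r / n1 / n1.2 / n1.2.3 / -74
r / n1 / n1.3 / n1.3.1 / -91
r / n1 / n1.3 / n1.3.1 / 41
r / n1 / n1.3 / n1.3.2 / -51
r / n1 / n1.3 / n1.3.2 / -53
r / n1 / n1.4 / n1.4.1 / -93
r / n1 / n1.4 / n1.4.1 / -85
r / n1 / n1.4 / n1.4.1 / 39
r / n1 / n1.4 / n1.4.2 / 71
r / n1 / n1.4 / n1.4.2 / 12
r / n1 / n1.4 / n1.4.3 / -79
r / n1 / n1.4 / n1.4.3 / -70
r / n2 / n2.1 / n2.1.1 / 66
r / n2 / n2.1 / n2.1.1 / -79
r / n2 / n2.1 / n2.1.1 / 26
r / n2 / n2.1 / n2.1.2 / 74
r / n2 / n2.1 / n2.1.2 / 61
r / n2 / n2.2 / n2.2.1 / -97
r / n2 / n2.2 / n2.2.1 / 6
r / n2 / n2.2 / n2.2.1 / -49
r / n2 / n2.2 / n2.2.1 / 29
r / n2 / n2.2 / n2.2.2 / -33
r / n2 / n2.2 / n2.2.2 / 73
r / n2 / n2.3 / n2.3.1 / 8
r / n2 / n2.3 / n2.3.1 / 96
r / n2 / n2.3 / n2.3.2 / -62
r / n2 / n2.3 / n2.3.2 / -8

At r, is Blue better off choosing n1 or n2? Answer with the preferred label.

n1.1.1 (Red): max(-99, -11, -53) = -11
n1.1.2 (Red): max(-82, 95, -84, -91) = 95
n1.1.3 (Red): max(-29, 64) = 64
n1.1 (Blue): min(-11, 95, 64) = -11
n1.2.1 (Red): max(-83, 93) = 93
n1.2.2 (Red): max(91, 52) = 91
n1.2.3 (Red): max(5, 10, -74) = 10
n1.2 (Blue): min(93, 91, 10) = 10
n1.3.1 (Red): max(-91, 41) = 41
n1.3.2 (Red): max(-51, -53) = -51
n1.3 (Blue): min(41, -51) = -51
n1.4.1 (Red): max(-93, -85, 39) = 39
n1.4.2 (Red): max(71, 12) = 71
n1.4.3 (Red): max(-79, -70) = -70
n1.4 (Blue): min(39, 71, -70) = -70
n1 (Red): max(-11, 10, -51, -70) = 10
n2.1.1 (Red): max(66, -79, 26) = 66
n2.1.2 (Red): max(74, 61) = 74
n2.1 (Blue): min(66, 74) = 66
n2.2.1 (Red): max(-97, 6, -49, 29) = 29
n2.2.2 (Red): max(-33, 73) = 73
n2.2 (Blue): min(29, 73) = 29
n2.3.1 (Red): max(8, 96) = 96
n2.3.2 (Red): max(-62, -8) = -8
n2.3 (Blue): min(96, -8) = -8
n2 (Red): max(66, 29, -8) = 66
Blue prefers the lower value; n1=10, n2=66. n1 is better since 10 < 66.

n1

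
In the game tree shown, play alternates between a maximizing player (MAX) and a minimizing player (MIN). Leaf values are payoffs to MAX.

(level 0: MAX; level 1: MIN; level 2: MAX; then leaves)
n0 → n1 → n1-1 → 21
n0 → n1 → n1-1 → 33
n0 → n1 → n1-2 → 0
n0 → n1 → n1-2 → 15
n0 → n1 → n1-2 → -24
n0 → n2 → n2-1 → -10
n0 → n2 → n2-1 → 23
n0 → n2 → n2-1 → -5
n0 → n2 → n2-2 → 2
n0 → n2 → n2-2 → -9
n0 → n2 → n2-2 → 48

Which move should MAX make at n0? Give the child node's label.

n2

n1-1 (MAX): max(21, 33) = 33
n1-2 (MAX): max(0, 15, -24) = 15
n1 (MIN): min(33, 15) = 15
n2-1 (MAX): max(-10, 23, -5) = 23
n2-2 (MAX): max(2, -9, 48) = 48
n2 (MIN): min(23, 48) = 23
n0 (MAX): max(15, 23) = 23
MAX at n0 wants the highest of {n1=15, n2=23}, so chooses n2.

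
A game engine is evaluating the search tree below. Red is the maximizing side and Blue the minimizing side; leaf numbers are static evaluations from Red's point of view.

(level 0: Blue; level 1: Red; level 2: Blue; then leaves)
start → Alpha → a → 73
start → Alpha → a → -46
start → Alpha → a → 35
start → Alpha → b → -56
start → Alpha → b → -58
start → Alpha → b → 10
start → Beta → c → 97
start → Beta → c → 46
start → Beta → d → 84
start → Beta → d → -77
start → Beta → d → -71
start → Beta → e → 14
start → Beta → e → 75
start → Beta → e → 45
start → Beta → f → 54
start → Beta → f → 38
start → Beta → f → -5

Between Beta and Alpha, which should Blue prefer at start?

c (Blue): min(97, 46) = 46
d (Blue): min(84, -77, -71) = -77
e (Blue): min(14, 75, 45) = 14
f (Blue): min(54, 38, -5) = -5
Beta (Red): max(46, -77, 14, -5) = 46
a (Blue): min(73, -46, 35) = -46
b (Blue): min(-56, -58, 10) = -58
Alpha (Red): max(-46, -58) = -46
Blue prefers the lower value; Beta=46, Alpha=-46. Alpha is better since -46 < 46.

Alpha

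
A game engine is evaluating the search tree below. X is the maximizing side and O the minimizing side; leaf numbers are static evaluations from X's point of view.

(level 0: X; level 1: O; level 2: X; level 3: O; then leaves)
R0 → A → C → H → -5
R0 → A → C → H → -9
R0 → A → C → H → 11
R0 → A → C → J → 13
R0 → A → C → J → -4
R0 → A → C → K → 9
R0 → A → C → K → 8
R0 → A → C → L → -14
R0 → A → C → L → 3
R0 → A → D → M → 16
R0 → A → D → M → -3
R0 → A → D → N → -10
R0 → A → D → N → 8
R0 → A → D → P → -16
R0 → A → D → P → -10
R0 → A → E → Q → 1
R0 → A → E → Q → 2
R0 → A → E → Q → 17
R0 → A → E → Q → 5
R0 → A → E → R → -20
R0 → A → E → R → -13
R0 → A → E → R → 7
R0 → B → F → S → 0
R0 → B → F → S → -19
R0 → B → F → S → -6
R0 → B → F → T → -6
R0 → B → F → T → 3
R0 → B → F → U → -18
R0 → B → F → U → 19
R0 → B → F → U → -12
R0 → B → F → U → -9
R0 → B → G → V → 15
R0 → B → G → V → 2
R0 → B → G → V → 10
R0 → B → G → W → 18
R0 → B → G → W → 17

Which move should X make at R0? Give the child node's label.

A

H (O): min(-5, -9, 11) = -9
J (O): min(13, -4) = -4
K (O): min(9, 8) = 8
L (O): min(-14, 3) = -14
C (X): max(-9, -4, 8, -14) = 8
M (O): min(16, -3) = -3
N (O): min(-10, 8) = -10
P (O): min(-16, -10) = -16
D (X): max(-3, -10, -16) = -3
Q (O): min(1, 2, 17, 5) = 1
R (O): min(-20, -13, 7) = -20
E (X): max(1, -20) = 1
A (O): min(8, -3, 1) = -3
S (O): min(0, -19, -6) = -19
T (O): min(-6, 3) = -6
U (O): min(-18, 19, -12, -9) = -18
F (X): max(-19, -6, -18) = -6
V (O): min(15, 2, 10) = 2
W (O): min(18, 17) = 17
G (X): max(2, 17) = 17
B (O): min(-6, 17) = -6
R0 (X): max(-3, -6) = -3
X at R0 wants the highest of {A=-3, B=-6}, so chooses A.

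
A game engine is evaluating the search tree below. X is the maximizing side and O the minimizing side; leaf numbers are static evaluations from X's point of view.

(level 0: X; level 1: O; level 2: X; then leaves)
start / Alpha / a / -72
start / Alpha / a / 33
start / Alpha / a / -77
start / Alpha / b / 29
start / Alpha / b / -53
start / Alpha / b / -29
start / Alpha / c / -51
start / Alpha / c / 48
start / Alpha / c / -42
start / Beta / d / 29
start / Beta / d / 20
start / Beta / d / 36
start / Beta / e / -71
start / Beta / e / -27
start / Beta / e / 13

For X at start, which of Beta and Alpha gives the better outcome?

d (X): max(29, 20, 36) = 36
e (X): max(-71, -27, 13) = 13
Beta (O): min(36, 13) = 13
a (X): max(-72, 33, -77) = 33
b (X): max(29, -53, -29) = 29
c (X): max(-51, 48, -42) = 48
Alpha (O): min(33, 29, 48) = 29
X prefers the higher value; Beta=13, Alpha=29. Alpha is better since 29 > 13.

Alpha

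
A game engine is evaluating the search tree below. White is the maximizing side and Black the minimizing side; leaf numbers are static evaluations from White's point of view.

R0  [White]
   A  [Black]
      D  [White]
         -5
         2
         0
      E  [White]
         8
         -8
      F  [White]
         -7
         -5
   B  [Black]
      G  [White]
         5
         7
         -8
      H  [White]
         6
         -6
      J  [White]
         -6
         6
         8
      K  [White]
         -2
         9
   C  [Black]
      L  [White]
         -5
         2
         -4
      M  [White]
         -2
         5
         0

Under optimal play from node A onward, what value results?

-5

D (White): max(-5, 2, 0) = 2
E (White): max(8, -8) = 8
F (White): max(-7, -5) = -5
A (Black): min(2, 8, -5) = -5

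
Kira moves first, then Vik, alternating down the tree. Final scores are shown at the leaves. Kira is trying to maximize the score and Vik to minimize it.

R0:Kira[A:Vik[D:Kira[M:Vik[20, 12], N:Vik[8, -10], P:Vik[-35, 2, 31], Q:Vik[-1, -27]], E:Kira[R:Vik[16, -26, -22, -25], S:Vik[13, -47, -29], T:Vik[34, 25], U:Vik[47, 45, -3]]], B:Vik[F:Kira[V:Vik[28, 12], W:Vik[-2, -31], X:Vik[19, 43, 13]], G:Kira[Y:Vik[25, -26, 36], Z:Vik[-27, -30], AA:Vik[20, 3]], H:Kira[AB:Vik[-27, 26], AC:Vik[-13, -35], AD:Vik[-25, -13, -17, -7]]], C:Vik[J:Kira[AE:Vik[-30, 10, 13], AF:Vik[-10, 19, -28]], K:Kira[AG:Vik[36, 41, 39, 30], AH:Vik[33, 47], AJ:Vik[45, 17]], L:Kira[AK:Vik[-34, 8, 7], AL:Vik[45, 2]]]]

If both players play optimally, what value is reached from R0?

12

M (Vik): min(20, 12) = 12
N (Vik): min(8, -10) = -10
P (Vik): min(-35, 2, 31) = -35
Q (Vik): min(-1, -27) = -27
D (Kira): max(12, -10, -35, -27) = 12
R (Vik): min(16, -26, -22, -25) = -26
S (Vik): min(13, -47, -29) = -47
T (Vik): min(34, 25) = 25
U (Vik): min(47, 45, -3) = -3
E (Kira): max(-26, -47, 25, -3) = 25
A (Vik): min(12, 25) = 12
V (Vik): min(28, 12) = 12
W (Vik): min(-2, -31) = -31
X (Vik): min(19, 43, 13) = 13
F (Kira): max(12, -31, 13) = 13
Y (Vik): min(25, -26, 36) = -26
Z (Vik): min(-27, -30) = -30
AA (Vik): min(20, 3) = 3
G (Kira): max(-26, -30, 3) = 3
AB (Vik): min(-27, 26) = -27
AC (Vik): min(-13, -35) = -35
AD (Vik): min(-25, -13, -17, -7) = -25
H (Kira): max(-27, -35, -25) = -25
B (Vik): min(13, 3, -25) = -25
AE (Vik): min(-30, 10, 13) = -30
AF (Vik): min(-10, 19, -28) = -28
J (Kira): max(-30, -28) = -28
AG (Vik): min(36, 41, 39, 30) = 30
AH (Vik): min(33, 47) = 33
AJ (Vik): min(45, 17) = 17
K (Kira): max(30, 33, 17) = 33
AK (Vik): min(-34, 8, 7) = -34
AL (Vik): min(45, 2) = 2
L (Kira): max(-34, 2) = 2
C (Vik): min(-28, 33, 2) = -28
R0 (Kira): max(12, -25, -28) = 12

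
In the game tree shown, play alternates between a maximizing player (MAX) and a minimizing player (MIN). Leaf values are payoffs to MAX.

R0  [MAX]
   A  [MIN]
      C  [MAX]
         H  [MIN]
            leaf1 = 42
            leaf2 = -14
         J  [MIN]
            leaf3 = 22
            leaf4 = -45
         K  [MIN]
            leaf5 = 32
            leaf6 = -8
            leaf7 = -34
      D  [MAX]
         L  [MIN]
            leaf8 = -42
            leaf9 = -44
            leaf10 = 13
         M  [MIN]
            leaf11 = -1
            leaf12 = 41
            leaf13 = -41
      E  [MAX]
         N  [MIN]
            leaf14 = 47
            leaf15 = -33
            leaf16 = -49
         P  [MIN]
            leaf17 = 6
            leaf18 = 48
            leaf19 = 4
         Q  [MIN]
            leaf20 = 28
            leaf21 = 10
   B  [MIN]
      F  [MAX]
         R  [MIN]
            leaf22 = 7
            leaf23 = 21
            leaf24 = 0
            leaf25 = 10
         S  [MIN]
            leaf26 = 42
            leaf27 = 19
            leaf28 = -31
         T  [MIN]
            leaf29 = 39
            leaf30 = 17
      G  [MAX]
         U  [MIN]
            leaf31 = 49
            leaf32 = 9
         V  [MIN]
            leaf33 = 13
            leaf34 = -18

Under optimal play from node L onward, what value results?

L (MIN): min(-42, -44, 13) = -44

-44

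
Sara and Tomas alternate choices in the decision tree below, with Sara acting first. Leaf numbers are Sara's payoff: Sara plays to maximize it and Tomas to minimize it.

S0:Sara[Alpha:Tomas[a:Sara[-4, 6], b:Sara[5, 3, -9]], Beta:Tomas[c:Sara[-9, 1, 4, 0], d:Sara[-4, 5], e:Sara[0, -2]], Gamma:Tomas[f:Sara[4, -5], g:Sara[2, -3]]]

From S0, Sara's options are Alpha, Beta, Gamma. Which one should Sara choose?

Alpha

a (Sara): max(-4, 6) = 6
b (Sara): max(5, 3, -9) = 5
Alpha (Tomas): min(6, 5) = 5
c (Sara): max(-9, 1, 4, 0) = 4
d (Sara): max(-4, 5) = 5
e (Sara): max(0, -2) = 0
Beta (Tomas): min(4, 5, 0) = 0
f (Sara): max(4, -5) = 4
g (Sara): max(2, -3) = 2
Gamma (Tomas): min(4, 2) = 2
S0 (Sara): max(5, 0, 2) = 5
Sara at S0 wants the highest of {Alpha=5, Beta=0, Gamma=2}, so chooses Alpha.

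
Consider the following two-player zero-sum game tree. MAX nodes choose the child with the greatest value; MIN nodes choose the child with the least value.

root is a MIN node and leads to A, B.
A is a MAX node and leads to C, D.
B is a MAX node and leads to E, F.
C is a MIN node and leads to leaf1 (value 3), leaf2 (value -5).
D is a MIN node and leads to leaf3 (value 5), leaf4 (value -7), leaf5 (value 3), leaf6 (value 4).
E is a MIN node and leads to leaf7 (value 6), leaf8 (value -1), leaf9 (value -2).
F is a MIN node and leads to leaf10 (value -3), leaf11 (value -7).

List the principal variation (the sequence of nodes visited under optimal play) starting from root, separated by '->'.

C (MIN): min(3, -5) = -5
D (MIN): min(5, -7, 3, 4) = -7
A (MAX): max(-5, -7) = -5
E (MIN): min(6, -1, -2) = -2
F (MIN): min(-3, -7) = -7
B (MAX): max(-2, -7) = -2
root (MIN): min(-5, -2) = -5
At root, MIN picks A (lowest: -5).
At A, MAX picks C (highest: -5).
At C, MIN picks leaf2 (lowest: -5).
Terminal value -5.

root -> A -> C -> leaf2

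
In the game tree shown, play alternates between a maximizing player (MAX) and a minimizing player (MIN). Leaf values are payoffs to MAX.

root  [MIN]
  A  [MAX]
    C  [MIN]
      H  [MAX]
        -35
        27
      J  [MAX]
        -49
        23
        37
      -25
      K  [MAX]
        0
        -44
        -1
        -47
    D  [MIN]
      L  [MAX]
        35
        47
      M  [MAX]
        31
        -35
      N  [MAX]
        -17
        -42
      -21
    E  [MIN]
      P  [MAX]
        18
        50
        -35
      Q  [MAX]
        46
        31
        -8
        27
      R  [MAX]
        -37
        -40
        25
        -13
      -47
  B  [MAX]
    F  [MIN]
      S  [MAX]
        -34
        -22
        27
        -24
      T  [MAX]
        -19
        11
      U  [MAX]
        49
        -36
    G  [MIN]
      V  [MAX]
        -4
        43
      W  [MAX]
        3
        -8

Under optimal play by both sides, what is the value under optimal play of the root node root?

H (MAX): max(-35, 27) = 27
J (MAX): max(-49, 23, 37) = 37
K (MAX): max(0, -44, -1, -47) = 0
C (MIN): min(27, 37, -25, 0) = -25
L (MAX): max(35, 47) = 47
M (MAX): max(31, -35) = 31
N (MAX): max(-17, -42) = -17
D (MIN): min(47, 31, -17, -21) = -21
P (MAX): max(18, 50, -35) = 50
Q (MAX): max(46, 31, -8, 27) = 46
R (MAX): max(-37, -40, 25, -13) = 25
E (MIN): min(50, 46, 25, -47) = -47
A (MAX): max(-25, -21, -47) = -21
S (MAX): max(-34, -22, 27, -24) = 27
T (MAX): max(-19, 11) = 11
U (MAX): max(49, -36) = 49
F (MIN): min(27, 11, 49) = 11
V (MAX): max(-4, 43) = 43
W (MAX): max(3, -8) = 3
G (MIN): min(43, 3) = 3
B (MAX): max(11, 3) = 11
root (MIN): min(-21, 11) = -21

-21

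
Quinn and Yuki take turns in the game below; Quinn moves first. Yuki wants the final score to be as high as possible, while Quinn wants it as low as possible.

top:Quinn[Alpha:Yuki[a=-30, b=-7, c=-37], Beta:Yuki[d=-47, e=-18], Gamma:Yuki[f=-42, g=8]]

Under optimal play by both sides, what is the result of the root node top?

Alpha (Yuki): max(-30, -7, -37) = -7
Beta (Yuki): max(-47, -18) = -18
Gamma (Yuki): max(-42, 8) = 8
top (Quinn): min(-7, -18, 8) = -18

-18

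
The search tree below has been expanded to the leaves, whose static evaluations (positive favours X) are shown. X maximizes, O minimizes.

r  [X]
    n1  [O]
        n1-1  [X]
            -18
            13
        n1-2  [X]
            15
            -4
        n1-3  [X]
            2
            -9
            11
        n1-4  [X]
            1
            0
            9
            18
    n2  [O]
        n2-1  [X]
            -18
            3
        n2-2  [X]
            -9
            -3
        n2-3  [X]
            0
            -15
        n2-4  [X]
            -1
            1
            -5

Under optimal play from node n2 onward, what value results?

-3

n2-1 (X): max(-18, 3) = 3
n2-2 (X): max(-9, -3) = -3
n2-3 (X): max(0, -15) = 0
n2-4 (X): max(-1, 1, -5) = 1
n2 (O): min(3, -3, 0, 1) = -3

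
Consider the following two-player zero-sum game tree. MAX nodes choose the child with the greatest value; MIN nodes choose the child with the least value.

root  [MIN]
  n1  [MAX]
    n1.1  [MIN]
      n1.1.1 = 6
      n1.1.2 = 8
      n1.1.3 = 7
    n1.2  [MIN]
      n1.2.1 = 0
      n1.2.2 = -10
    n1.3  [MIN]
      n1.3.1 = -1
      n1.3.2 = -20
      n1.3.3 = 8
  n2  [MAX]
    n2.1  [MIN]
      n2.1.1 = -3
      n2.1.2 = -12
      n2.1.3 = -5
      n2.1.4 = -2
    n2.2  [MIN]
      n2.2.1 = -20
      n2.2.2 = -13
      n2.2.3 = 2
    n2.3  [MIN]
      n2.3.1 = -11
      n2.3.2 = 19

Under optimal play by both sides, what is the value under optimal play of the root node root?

n1.1 (MIN): min(6, 8, 7) = 6
n1.2 (MIN): min(0, -10) = -10
n1.3 (MIN): min(-1, -20, 8) = -20
n1 (MAX): max(6, -10, -20) = 6
n2.1 (MIN): min(-3, -12, -5, -2) = -12
n2.2 (MIN): min(-20, -13, 2) = -20
n2.3 (MIN): min(-11, 19) = -11
n2 (MAX): max(-12, -20, -11) = -11
root (MIN): min(6, -11) = -11

-11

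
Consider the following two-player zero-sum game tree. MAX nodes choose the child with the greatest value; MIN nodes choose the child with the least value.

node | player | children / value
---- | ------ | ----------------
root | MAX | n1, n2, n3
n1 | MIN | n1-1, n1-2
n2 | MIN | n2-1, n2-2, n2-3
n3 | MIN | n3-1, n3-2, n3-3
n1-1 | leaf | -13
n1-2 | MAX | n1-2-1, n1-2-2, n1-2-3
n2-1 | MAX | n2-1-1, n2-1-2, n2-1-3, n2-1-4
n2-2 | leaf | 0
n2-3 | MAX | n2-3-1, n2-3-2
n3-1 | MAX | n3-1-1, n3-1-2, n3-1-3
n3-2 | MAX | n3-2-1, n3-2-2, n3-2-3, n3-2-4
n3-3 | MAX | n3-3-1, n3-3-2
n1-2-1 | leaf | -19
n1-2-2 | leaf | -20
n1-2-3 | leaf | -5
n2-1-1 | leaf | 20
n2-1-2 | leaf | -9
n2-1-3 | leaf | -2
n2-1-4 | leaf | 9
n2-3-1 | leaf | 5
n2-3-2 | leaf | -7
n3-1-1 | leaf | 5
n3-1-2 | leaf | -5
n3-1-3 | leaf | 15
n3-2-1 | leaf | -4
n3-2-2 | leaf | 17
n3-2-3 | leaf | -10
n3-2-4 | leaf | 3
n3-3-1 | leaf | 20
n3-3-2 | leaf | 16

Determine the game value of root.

n1-2 (MAX): max(-19, -20, -5) = -5
n1 (MIN): min(-13, -5) = -13
n2-1 (MAX): max(20, -9, -2, 9) = 20
n2-3 (MAX): max(5, -7) = 5
n2 (MIN): min(20, 0, 5) = 0
n3-1 (MAX): max(5, -5, 15) = 15
n3-2 (MAX): max(-4, 17, -10, 3) = 17
n3-3 (MAX): max(20, 16) = 20
n3 (MIN): min(15, 17, 20) = 15
root (MAX): max(-13, 0, 15) = 15

15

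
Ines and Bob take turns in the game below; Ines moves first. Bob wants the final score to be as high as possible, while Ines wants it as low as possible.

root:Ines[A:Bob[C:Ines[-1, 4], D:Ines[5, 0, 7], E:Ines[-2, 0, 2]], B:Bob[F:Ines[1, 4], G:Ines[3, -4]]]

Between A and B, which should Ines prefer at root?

A

C (Ines): min(-1, 4) = -1
D (Ines): min(5, 0, 7) = 0
E (Ines): min(-2, 0, 2) = -2
A (Bob): max(-1, 0, -2) = 0
F (Ines): min(1, 4) = 1
G (Ines): min(3, -4) = -4
B (Bob): max(1, -4) = 1
Ines prefers the lower value; A=0, B=1. A is better since 0 < 1.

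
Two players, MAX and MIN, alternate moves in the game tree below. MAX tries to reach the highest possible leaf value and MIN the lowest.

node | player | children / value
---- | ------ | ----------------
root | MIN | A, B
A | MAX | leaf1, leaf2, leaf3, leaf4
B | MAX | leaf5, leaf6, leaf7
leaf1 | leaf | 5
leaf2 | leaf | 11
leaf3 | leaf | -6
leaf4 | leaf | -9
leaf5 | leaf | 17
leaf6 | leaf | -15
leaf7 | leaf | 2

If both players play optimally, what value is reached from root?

11

A (MAX): max(5, 11, -6, -9) = 11
B (MAX): max(17, -15, 2) = 17
root (MIN): min(11, 17) = 11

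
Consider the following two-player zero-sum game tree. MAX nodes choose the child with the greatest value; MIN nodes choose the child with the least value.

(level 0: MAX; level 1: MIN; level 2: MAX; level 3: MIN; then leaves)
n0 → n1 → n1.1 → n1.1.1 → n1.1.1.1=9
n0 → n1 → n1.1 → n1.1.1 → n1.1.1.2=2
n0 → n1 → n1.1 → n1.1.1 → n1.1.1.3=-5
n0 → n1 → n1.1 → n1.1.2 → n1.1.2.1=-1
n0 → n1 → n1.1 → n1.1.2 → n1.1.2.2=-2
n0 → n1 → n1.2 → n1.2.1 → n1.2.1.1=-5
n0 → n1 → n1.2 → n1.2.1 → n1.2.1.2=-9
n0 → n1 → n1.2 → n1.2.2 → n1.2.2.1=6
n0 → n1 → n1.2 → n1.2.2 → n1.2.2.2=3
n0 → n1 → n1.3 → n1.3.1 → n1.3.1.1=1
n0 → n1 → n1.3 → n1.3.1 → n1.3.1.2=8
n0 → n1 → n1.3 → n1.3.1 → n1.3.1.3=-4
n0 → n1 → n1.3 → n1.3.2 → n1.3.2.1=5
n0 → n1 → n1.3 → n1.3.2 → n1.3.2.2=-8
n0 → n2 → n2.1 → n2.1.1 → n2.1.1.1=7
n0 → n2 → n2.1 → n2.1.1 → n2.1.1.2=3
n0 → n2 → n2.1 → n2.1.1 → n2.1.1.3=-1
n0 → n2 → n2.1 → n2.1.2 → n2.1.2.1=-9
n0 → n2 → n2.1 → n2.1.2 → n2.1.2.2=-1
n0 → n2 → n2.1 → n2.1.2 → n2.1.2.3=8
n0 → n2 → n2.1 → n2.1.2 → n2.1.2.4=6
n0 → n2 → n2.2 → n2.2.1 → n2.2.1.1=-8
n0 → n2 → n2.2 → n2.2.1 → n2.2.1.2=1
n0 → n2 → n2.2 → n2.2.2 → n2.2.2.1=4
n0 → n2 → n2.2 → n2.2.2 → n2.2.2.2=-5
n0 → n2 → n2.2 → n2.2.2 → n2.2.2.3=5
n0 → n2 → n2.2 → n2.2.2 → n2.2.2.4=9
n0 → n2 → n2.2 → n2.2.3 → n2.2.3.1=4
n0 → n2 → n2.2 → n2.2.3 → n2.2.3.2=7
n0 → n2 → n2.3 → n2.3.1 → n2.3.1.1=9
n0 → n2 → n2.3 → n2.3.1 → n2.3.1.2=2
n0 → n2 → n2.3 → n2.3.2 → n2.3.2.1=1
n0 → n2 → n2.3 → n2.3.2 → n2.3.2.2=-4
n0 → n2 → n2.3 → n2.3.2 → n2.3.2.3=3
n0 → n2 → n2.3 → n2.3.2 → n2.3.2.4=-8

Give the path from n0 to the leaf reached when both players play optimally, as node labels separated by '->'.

n1.1.1 (MIN): min(9, 2, -5) = -5
n1.1.2 (MIN): min(-1, -2) = -2
n1.1 (MAX): max(-5, -2) = -2
n1.2.1 (MIN): min(-5, -9) = -9
n1.2.2 (MIN): min(6, 3) = 3
n1.2 (MAX): max(-9, 3) = 3
n1.3.1 (MIN): min(1, 8, -4) = -4
n1.3.2 (MIN): min(5, -8) = -8
n1.3 (MAX): max(-4, -8) = -4
n1 (MIN): min(-2, 3, -4) = -4
n2.1.1 (MIN): min(7, 3, -1) = -1
n2.1.2 (MIN): min(-9, -1, 8, 6) = -9
n2.1 (MAX): max(-1, -9) = -1
n2.2.1 (MIN): min(-8, 1) = -8
n2.2.2 (MIN): min(4, -5, 5, 9) = -5
n2.2.3 (MIN): min(4, 7) = 4
n2.2 (MAX): max(-8, -5, 4) = 4
n2.3.1 (MIN): min(9, 2) = 2
n2.3.2 (MIN): min(1, -4, 3, -8) = -8
n2.3 (MAX): max(2, -8) = 2
n2 (MIN): min(-1, 4, 2) = -1
n0 (MAX): max(-4, -1) = -1
At n0, MAX picks n2 (highest: -1).
At n2, MIN picks n2.1 (lowest: -1).
At n2.1, MAX picks n2.1.1 (highest: -1).
At n2.1.1, MIN picks n2.1.1.3 (lowest: -1).
Terminal value -1.

n0 -> n2 -> n2.1 -> n2.1.1 -> n2.1.1.3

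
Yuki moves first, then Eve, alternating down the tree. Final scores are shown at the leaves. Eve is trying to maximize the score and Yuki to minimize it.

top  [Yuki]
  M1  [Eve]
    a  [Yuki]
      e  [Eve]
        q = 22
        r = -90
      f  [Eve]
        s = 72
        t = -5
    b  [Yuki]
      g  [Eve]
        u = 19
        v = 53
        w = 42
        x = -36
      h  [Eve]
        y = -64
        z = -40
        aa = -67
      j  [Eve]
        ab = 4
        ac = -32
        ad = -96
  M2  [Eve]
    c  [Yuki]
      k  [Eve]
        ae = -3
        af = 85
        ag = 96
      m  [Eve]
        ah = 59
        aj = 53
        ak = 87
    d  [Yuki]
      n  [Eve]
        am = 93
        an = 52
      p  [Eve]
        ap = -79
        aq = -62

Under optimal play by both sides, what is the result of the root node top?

e (Eve): max(22, -90) = 22
f (Eve): max(72, -5) = 72
a (Yuki): min(22, 72) = 22
g (Eve): max(19, 53, 42, -36) = 53
h (Eve): max(-64, -40, -67) = -40
j (Eve): max(4, -32, -96) = 4
b (Yuki): min(53, -40, 4) = -40
M1 (Eve): max(22, -40) = 22
k (Eve): max(-3, 85, 96) = 96
m (Eve): max(59, 53, 87) = 87
c (Yuki): min(96, 87) = 87
n (Eve): max(93, 52) = 93
p (Eve): max(-79, -62) = -62
d (Yuki): min(93, -62) = -62
M2 (Eve): max(87, -62) = 87
top (Yuki): min(22, 87) = 22

22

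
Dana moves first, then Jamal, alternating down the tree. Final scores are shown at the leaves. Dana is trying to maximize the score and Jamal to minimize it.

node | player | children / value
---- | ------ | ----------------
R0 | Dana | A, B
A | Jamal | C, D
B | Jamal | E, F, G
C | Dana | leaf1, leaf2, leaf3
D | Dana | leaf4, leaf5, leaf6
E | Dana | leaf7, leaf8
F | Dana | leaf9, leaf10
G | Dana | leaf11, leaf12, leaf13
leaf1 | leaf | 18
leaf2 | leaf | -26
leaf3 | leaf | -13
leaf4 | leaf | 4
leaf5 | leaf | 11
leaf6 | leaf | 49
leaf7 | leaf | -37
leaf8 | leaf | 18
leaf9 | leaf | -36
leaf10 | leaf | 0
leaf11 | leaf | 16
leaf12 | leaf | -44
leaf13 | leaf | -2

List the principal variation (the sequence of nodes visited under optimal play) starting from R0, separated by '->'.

C (Dana): max(18, -26, -13) = 18
D (Dana): max(4, 11, 49) = 49
A (Jamal): min(18, 49) = 18
E (Dana): max(-37, 18) = 18
F (Dana): max(-36, 0) = 0
G (Dana): max(16, -44, -2) = 16
B (Jamal): min(18, 0, 16) = 0
R0 (Dana): max(18, 0) = 18
At R0, Dana picks A (highest: 18).
At A, Jamal picks C (lowest: 18).
At C, Dana picks leaf1 (highest: 18).
Terminal value 18.

R0 -> A -> C -> leaf1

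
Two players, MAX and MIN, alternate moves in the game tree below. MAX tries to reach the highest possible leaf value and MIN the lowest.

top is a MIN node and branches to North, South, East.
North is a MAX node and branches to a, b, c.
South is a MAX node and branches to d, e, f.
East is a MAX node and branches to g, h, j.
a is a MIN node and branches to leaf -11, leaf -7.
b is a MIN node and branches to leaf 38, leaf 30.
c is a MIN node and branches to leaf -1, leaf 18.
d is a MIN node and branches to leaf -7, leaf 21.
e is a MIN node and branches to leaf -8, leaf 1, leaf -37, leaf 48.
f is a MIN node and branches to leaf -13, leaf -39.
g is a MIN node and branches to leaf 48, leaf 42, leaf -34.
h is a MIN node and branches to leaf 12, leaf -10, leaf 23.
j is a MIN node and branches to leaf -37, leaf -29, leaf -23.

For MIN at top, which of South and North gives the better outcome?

d (MIN): min(-7, 21) = -7
e (MIN): min(-8, 1, -37, 48) = -37
f (MIN): min(-13, -39) = -39
South (MAX): max(-7, -37, -39) = -7
a (MIN): min(-11, -7) = -11
b (MIN): min(38, 30) = 30
c (MIN): min(-1, 18) = -1
North (MAX): max(-11, 30, -1) = 30
MIN prefers the lower value; South=-7, North=30. South is better since -7 < 30.

South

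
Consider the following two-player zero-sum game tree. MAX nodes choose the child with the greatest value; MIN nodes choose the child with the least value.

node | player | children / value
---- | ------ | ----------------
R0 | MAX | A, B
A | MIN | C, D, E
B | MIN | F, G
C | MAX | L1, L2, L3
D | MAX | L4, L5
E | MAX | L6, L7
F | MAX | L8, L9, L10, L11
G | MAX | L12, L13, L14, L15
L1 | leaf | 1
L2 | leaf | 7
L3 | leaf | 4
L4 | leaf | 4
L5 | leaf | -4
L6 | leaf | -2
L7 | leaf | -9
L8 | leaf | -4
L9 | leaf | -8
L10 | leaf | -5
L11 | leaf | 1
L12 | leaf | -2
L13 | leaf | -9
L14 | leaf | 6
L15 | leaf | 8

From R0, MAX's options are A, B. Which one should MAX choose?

B

C (MAX): max(1, 7, 4) = 7
D (MAX): max(4, -4) = 4
E (MAX): max(-2, -9) = -2
A (MIN): min(7, 4, -2) = -2
F (MAX): max(-4, -8, -5, 1) = 1
G (MAX): max(-2, -9, 6, 8) = 8
B (MIN): min(1, 8) = 1
R0 (MAX): max(-2, 1) = 1
MAX at R0 wants the highest of {A=-2, B=1}, so chooses B.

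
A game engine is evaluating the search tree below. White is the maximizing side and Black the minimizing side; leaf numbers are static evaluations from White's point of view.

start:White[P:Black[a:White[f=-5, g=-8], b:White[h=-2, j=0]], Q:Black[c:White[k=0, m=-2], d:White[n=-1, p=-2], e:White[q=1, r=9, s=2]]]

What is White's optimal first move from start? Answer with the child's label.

a (White): max(-5, -8) = -5
b (White): max(-2, 0) = 0
P (Black): min(-5, 0) = -5
c (White): max(0, -2) = 0
d (White): max(-1, -2) = -1
e (White): max(1, 9, 2) = 9
Q (Black): min(0, -1, 9) = -1
start (White): max(-5, -1) = -1
White at start wants the highest of {P=-5, Q=-1}, so chooses Q.

Q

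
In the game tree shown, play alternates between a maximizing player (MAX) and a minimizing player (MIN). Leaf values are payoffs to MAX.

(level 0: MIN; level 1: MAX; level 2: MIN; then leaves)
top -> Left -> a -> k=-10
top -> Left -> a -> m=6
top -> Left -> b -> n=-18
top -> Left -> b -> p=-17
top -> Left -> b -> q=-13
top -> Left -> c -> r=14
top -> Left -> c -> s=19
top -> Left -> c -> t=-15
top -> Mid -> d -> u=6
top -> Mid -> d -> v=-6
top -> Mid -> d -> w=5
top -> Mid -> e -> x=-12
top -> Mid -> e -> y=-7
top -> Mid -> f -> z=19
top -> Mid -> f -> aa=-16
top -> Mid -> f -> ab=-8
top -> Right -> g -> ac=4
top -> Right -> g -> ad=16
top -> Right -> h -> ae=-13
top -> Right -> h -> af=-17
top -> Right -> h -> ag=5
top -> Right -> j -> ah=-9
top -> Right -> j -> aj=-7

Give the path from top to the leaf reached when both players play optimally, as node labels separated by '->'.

top -> Left -> a -> k

a (MIN): min(-10, 6) = -10
b (MIN): min(-18, -17, -13) = -18
c (MIN): min(14, 19, -15) = -15
Left (MAX): max(-10, -18, -15) = -10
d (MIN): min(6, -6, 5) = -6
e (MIN): min(-12, -7) = -12
f (MIN): min(19, -16, -8) = -16
Mid (MAX): max(-6, -12, -16) = -6
g (MIN): min(4, 16) = 4
h (MIN): min(-13, -17, 5) = -17
j (MIN): min(-9, -7) = -9
Right (MAX): max(4, -17, -9) = 4
top (MIN): min(-10, -6, 4) = -10
At top, MIN picks Left (lowest: -10).
At Left, MAX picks a (highest: -10).
At a, MIN picks k (lowest: -10).
Terminal value -10.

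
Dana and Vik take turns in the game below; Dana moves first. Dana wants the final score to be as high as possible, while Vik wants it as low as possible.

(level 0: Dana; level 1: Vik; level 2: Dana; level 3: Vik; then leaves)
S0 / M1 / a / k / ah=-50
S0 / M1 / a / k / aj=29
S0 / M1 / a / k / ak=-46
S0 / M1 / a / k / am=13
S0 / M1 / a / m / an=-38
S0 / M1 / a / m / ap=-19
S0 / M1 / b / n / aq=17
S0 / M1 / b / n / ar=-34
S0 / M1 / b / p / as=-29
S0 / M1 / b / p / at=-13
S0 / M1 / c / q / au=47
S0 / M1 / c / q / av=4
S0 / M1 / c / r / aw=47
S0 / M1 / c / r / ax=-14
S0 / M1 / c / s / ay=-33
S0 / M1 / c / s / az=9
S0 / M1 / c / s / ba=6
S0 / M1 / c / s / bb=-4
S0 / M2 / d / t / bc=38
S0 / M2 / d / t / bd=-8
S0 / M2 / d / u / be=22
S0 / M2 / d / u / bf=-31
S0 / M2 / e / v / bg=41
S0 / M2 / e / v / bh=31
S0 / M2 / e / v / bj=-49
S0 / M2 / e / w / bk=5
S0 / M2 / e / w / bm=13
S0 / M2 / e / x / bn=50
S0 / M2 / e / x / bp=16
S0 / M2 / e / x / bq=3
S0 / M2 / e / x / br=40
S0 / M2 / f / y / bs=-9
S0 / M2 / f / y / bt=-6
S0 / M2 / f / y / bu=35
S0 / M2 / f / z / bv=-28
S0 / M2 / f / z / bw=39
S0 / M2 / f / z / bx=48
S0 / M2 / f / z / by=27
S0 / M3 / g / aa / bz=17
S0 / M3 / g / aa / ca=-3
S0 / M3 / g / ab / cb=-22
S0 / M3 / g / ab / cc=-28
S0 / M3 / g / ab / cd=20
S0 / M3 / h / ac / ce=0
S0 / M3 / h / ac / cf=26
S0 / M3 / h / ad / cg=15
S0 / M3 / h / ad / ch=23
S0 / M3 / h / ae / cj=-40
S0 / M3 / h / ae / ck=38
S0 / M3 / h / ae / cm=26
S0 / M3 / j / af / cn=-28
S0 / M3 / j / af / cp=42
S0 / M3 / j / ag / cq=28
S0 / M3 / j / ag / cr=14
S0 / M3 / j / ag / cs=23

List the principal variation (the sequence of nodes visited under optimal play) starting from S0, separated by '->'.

k (Vik): min(-50, 29, -46, 13) = -50
m (Vik): min(-38, -19) = -38
a (Dana): max(-50, -38) = -38
n (Vik): min(17, -34) = -34
p (Vik): min(-29, -13) = -29
b (Dana): max(-34, -29) = -29
q (Vik): min(47, 4) = 4
r (Vik): min(47, -14) = -14
s (Vik): min(-33, 9, 6, -4) = -33
c (Dana): max(4, -14, -33) = 4
M1 (Vik): min(-38, -29, 4) = -38
t (Vik): min(38, -8) = -8
u (Vik): min(22, -31) = -31
d (Dana): max(-8, -31) = -8
v (Vik): min(41, 31, -49) = -49
w (Vik): min(5, 13) = 5
x (Vik): min(50, 16, 3, 40) = 3
e (Dana): max(-49, 5, 3) = 5
y (Vik): min(-9, -6, 35) = -9
z (Vik): min(-28, 39, 48, 27) = -28
f (Dana): max(-9, -28) = -9
M2 (Vik): min(-8, 5, -9) = -9
aa (Vik): min(17, -3) = -3
ab (Vik): min(-22, -28, 20) = -28
g (Dana): max(-3, -28) = -3
ac (Vik): min(0, 26) = 0
ad (Vik): min(15, 23) = 15
ae (Vik): min(-40, 38, 26) = -40
h (Dana): max(0, 15, -40) = 15
af (Vik): min(-28, 42) = -28
ag (Vik): min(28, 14, 23) = 14
j (Dana): max(-28, 14) = 14
M3 (Vik): min(-3, 15, 14) = -3
S0 (Dana): max(-38, -9, -3) = -3
At S0, Dana picks M3 (highest: -3).
At M3, Vik picks g (lowest: -3).
At g, Dana picks aa (highest: -3).
At aa, Vik picks ca (lowest: -3).
Terminal value -3.

S0 -> M3 -> g -> aa -> ca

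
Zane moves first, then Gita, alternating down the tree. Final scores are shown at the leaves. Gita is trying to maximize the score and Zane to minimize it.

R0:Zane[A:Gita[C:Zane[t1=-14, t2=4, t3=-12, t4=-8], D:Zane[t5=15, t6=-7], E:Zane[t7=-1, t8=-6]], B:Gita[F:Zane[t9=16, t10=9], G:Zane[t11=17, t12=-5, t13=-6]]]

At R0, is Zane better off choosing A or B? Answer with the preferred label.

A

C (Zane): min(-14, 4, -12, -8) = -14
D (Zane): min(15, -7) = -7
E (Zane): min(-1, -6) = -6
A (Gita): max(-14, -7, -6) = -6
F (Zane): min(16, 9) = 9
G (Zane): min(17, -5, -6) = -6
B (Gita): max(9, -6) = 9
Zane prefers the lower value; A=-6, B=9. A is better since -6 < 9.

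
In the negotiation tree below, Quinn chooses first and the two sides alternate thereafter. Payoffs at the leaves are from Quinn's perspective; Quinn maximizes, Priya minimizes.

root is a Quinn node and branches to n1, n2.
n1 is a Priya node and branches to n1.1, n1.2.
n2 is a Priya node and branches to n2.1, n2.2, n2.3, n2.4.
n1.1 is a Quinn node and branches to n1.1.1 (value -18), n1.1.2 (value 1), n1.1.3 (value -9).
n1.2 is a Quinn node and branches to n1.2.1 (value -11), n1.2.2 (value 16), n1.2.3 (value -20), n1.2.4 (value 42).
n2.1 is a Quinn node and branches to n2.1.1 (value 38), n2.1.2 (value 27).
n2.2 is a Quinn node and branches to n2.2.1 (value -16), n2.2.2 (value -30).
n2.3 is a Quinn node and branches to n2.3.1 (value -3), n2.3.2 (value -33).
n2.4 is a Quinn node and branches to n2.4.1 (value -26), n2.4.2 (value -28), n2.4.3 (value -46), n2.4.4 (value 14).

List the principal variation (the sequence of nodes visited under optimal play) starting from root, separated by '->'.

n1.1 (Quinn): max(-18, 1, -9) = 1
n1.2 (Quinn): max(-11, 16, -20, 42) = 42
n1 (Priya): min(1, 42) = 1
n2.1 (Quinn): max(38, 27) = 38
n2.2 (Quinn): max(-16, -30) = -16
n2.3 (Quinn): max(-3, -33) = -3
n2.4 (Quinn): max(-26, -28, -46, 14) = 14
n2 (Priya): min(38, -16, -3, 14) = -16
root (Quinn): max(1, -16) = 1
At root, Quinn picks n1 (highest: 1).
At n1, Priya picks n1.1 (lowest: 1).
At n1.1, Quinn picks n1.1.2 (highest: 1).
Terminal value 1.

root -> n1 -> n1.1 -> n1.1.2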